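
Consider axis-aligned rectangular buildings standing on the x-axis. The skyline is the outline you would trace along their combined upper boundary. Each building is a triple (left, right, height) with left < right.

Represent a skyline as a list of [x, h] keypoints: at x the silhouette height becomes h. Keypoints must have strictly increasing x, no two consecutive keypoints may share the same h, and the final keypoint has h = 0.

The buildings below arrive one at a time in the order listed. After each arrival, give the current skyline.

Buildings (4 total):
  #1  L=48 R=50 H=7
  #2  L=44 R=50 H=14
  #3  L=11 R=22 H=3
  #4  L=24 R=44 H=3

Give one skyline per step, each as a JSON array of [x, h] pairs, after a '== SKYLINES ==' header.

== SKYLINES ==
[[48,7],[50,0]]
[[44,14],[50,0]]
[[11,3],[22,0],[44,14],[50,0]]
[[11,3],[22,0],[24,3],[44,14],[50,0]]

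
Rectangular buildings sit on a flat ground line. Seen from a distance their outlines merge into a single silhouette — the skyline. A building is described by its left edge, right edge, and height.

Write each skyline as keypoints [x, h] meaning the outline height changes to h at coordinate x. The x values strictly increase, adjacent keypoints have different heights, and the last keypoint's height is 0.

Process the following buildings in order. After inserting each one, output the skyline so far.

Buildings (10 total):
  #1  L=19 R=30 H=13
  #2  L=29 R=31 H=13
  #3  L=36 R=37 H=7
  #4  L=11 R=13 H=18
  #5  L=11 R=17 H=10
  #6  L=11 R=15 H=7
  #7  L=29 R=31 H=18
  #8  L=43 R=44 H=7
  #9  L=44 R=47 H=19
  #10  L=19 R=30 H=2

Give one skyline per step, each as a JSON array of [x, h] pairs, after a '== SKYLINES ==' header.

== SKYLINES ==
[[19,13],[30,0]]
[[19,13],[31,0]]
[[19,13],[31,0],[36,7],[37,0]]
[[11,18],[13,0],[19,13],[31,0],[36,7],[37,0]]
[[11,18],[13,10],[17,0],[19,13],[31,0],[36,7],[37,0]]
[[11,18],[13,10],[17,0],[19,13],[31,0],[36,7],[37,0]]
[[11,18],[13,10],[17,0],[19,13],[29,18],[31,0],[36,7],[37,0]]
[[11,18],[13,10],[17,0],[19,13],[29,18],[31,0],[36,7],[37,0],[43,7],[44,0]]
[[11,18],[13,10],[17,0],[19,13],[29,18],[31,0],[36,7],[37,0],[43,7],[44,19],[47,0]]
[[11,18],[13,10],[17,0],[19,13],[29,18],[31,0],[36,7],[37,0],[43,7],[44,19],[47,0]]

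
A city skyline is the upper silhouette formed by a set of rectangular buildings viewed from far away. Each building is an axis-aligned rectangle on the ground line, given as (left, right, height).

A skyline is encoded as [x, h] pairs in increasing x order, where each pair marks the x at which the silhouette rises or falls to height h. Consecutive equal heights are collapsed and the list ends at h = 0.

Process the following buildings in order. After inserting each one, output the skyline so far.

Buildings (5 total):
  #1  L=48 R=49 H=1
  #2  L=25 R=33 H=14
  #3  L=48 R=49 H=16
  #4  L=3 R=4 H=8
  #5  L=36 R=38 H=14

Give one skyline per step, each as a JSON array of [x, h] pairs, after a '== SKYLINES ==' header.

== SKYLINES ==
[[48,1],[49,0]]
[[25,14],[33,0],[48,1],[49,0]]
[[25,14],[33,0],[48,16],[49,0]]
[[3,8],[4,0],[25,14],[33,0],[48,16],[49,0]]
[[3,8],[4,0],[25,14],[33,0],[36,14],[38,0],[48,16],[49,0]]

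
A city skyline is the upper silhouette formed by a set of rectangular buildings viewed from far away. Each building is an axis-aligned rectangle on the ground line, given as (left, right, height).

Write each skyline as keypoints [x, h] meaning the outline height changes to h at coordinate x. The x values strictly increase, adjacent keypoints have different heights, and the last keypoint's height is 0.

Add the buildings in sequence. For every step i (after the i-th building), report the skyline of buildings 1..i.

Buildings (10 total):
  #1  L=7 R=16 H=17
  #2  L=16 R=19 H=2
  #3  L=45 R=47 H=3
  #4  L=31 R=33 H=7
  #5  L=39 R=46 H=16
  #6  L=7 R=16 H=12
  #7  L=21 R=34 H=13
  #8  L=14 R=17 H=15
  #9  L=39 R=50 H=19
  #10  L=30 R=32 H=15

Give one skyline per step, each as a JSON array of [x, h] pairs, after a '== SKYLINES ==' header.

== SKYLINES ==
[[7,17],[16,0]]
[[7,17],[16,2],[19,0]]
[[7,17],[16,2],[19,0],[45,3],[47,0]]
[[7,17],[16,2],[19,0],[31,7],[33,0],[45,3],[47,0]]
[[7,17],[16,2],[19,0],[31,7],[33,0],[39,16],[46,3],[47,0]]
[[7,17],[16,2],[19,0],[31,7],[33,0],[39,16],[46,3],[47,0]]
[[7,17],[16,2],[19,0],[21,13],[34,0],[39,16],[46,3],[47,0]]
[[7,17],[16,15],[17,2],[19,0],[21,13],[34,0],[39,16],[46,3],[47,0]]
[[7,17],[16,15],[17,2],[19,0],[21,13],[34,0],[39,19],[50,0]]
[[7,17],[16,15],[17,2],[19,0],[21,13],[30,15],[32,13],[34,0],[39,19],[50,0]]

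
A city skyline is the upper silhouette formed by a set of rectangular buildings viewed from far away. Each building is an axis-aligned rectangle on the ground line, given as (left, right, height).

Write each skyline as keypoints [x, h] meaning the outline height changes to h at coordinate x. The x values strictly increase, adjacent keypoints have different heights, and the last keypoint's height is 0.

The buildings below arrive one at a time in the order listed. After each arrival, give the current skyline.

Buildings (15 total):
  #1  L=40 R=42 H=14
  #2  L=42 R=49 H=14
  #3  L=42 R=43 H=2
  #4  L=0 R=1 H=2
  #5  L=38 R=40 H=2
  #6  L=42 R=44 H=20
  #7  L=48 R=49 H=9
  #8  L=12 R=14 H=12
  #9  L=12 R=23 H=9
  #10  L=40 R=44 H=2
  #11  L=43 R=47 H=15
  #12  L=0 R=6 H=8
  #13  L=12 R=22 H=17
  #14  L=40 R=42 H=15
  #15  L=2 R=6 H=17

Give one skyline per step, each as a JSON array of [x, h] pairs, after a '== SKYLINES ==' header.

== SKYLINES ==
[[40,14],[42,0]]
[[40,14],[49,0]]
[[40,14],[49,0]]
[[0,2],[1,0],[40,14],[49,0]]
[[0,2],[1,0],[38,2],[40,14],[49,0]]
[[0,2],[1,0],[38,2],[40,14],[42,20],[44,14],[49,0]]
[[0,2],[1,0],[38,2],[40,14],[42,20],[44,14],[49,0]]
[[0,2],[1,0],[12,12],[14,0],[38,2],[40,14],[42,20],[44,14],[49,0]]
[[0,2],[1,0],[12,12],[14,9],[23,0],[38,2],[40,14],[42,20],[44,14],[49,0]]
[[0,2],[1,0],[12,12],[14,9],[23,0],[38,2],[40,14],[42,20],[44,14],[49,0]]
[[0,2],[1,0],[12,12],[14,9],[23,0],[38,2],[40,14],[42,20],[44,15],[47,14],[49,0]]
[[0,8],[6,0],[12,12],[14,9],[23,0],[38,2],[40,14],[42,20],[44,15],[47,14],[49,0]]
[[0,8],[6,0],[12,17],[22,9],[23,0],[38,2],[40,14],[42,20],[44,15],[47,14],[49,0]]
[[0,8],[6,0],[12,17],[22,9],[23,0],[38,2],[40,15],[42,20],[44,15],[47,14],[49,0]]
[[0,8],[2,17],[6,0],[12,17],[22,9],[23,0],[38,2],[40,15],[42,20],[44,15],[47,14],[49,0]]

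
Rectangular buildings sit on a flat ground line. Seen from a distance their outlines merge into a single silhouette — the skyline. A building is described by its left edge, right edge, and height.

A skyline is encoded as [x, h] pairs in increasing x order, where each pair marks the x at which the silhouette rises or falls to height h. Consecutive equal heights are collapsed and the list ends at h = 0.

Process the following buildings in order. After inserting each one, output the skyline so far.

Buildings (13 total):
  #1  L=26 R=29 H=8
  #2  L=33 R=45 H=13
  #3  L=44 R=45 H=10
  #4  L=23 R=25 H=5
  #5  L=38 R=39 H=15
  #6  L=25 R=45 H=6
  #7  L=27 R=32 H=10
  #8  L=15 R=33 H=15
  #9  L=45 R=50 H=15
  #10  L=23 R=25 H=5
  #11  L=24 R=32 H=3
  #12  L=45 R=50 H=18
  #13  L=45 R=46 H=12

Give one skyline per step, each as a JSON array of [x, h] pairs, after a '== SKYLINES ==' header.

== SKYLINES ==
[[26,8],[29,0]]
[[26,8],[29,0],[33,13],[45,0]]
[[26,8],[29,0],[33,13],[45,0]]
[[23,5],[25,0],[26,8],[29,0],[33,13],[45,0]]
[[23,5],[25,0],[26,8],[29,0],[33,13],[38,15],[39,13],[45,0]]
[[23,5],[25,6],[26,8],[29,6],[33,13],[38,15],[39,13],[45,0]]
[[23,5],[25,6],[26,8],[27,10],[32,6],[33,13],[38,15],[39,13],[45,0]]
[[15,15],[33,13],[38,15],[39,13],[45,0]]
[[15,15],[33,13],[38,15],[39,13],[45,15],[50,0]]
[[15,15],[33,13],[38,15],[39,13],[45,15],[50,0]]
[[15,15],[33,13],[38,15],[39,13],[45,15],[50,0]]
[[15,15],[33,13],[38,15],[39,13],[45,18],[50,0]]
[[15,15],[33,13],[38,15],[39,13],[45,18],[50,0]]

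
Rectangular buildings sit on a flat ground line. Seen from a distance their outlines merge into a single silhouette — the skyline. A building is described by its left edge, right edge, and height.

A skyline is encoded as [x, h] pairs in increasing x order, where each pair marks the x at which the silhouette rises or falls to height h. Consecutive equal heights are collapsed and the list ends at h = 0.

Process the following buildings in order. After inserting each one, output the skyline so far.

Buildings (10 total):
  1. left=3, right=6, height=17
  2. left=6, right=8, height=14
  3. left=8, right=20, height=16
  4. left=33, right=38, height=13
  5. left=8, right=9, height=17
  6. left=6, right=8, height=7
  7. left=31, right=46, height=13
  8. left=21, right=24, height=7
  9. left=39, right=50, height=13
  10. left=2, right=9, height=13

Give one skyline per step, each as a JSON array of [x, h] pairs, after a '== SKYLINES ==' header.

== SKYLINES ==
[[3,17],[6,0]]
[[3,17],[6,14],[8,0]]
[[3,17],[6,14],[8,16],[20,0]]
[[3,17],[6,14],[8,16],[20,0],[33,13],[38,0]]
[[3,17],[6,14],[8,17],[9,16],[20,0],[33,13],[38,0]]
[[3,17],[6,14],[8,17],[9,16],[20,0],[33,13],[38,0]]
[[3,17],[6,14],[8,17],[9,16],[20,0],[31,13],[46,0]]
[[3,17],[6,14],[8,17],[9,16],[20,0],[21,7],[24,0],[31,13],[46,0]]
[[3,17],[6,14],[8,17],[9,16],[20,0],[21,7],[24,0],[31,13],[50,0]]
[[2,13],[3,17],[6,14],[8,17],[9,16],[20,0],[21,7],[24,0],[31,13],[50,0]]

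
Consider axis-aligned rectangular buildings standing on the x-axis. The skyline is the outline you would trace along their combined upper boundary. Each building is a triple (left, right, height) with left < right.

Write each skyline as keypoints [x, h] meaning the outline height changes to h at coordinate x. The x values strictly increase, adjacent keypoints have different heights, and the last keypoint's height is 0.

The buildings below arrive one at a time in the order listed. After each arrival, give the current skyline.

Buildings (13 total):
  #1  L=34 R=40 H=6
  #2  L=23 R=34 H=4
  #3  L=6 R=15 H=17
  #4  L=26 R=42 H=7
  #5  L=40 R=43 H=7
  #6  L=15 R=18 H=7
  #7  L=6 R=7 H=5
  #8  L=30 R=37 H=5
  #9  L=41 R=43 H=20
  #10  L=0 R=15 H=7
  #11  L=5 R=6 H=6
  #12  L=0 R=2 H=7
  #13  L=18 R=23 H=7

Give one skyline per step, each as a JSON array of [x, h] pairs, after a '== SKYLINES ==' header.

== SKYLINES ==
[[34,6],[40,0]]
[[23,4],[34,6],[40,0]]
[[6,17],[15,0],[23,4],[34,6],[40,0]]
[[6,17],[15,0],[23,4],[26,7],[42,0]]
[[6,17],[15,0],[23,4],[26,7],[43,0]]
[[6,17],[15,7],[18,0],[23,4],[26,7],[43,0]]
[[6,17],[15,7],[18,0],[23,4],[26,7],[43,0]]
[[6,17],[15,7],[18,0],[23,4],[26,7],[43,0]]
[[6,17],[15,7],[18,0],[23,4],[26,7],[41,20],[43,0]]
[[0,7],[6,17],[15,7],[18,0],[23,4],[26,7],[41,20],[43,0]]
[[0,7],[6,17],[15,7],[18,0],[23,4],[26,7],[41,20],[43,0]]
[[0,7],[6,17],[15,7],[18,0],[23,4],[26,7],[41,20],[43,0]]
[[0,7],[6,17],[15,7],[23,4],[26,7],[41,20],[43,0]]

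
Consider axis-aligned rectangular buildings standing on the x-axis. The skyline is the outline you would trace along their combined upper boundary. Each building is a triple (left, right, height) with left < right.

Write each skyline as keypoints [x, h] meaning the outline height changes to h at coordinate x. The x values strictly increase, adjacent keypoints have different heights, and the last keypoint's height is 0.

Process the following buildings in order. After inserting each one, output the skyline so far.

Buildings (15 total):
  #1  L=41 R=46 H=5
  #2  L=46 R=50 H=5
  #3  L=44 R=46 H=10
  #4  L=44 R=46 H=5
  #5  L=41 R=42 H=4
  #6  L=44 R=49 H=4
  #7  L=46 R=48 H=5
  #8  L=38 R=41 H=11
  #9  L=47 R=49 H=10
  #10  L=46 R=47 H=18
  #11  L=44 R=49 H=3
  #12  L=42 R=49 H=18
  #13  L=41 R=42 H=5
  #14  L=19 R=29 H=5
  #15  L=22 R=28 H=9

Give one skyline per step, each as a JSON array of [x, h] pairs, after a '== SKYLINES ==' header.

== SKYLINES ==
[[41,5],[46,0]]
[[41,5],[50,0]]
[[41,5],[44,10],[46,5],[50,0]]
[[41,5],[44,10],[46,5],[50,0]]
[[41,5],[44,10],[46,5],[50,0]]
[[41,5],[44,10],[46,5],[50,0]]
[[41,5],[44,10],[46,5],[50,0]]
[[38,11],[41,5],[44,10],[46,5],[50,0]]
[[38,11],[41,5],[44,10],[46,5],[47,10],[49,5],[50,0]]
[[38,11],[41,5],[44,10],[46,18],[47,10],[49,5],[50,0]]
[[38,11],[41,5],[44,10],[46,18],[47,10],[49,5],[50,0]]
[[38,11],[41,5],[42,18],[49,5],[50,0]]
[[38,11],[41,5],[42,18],[49,5],[50,0]]
[[19,5],[29,0],[38,11],[41,5],[42,18],[49,5],[50,0]]
[[19,5],[22,9],[28,5],[29,0],[38,11],[41,5],[42,18],[49,5],[50,0]]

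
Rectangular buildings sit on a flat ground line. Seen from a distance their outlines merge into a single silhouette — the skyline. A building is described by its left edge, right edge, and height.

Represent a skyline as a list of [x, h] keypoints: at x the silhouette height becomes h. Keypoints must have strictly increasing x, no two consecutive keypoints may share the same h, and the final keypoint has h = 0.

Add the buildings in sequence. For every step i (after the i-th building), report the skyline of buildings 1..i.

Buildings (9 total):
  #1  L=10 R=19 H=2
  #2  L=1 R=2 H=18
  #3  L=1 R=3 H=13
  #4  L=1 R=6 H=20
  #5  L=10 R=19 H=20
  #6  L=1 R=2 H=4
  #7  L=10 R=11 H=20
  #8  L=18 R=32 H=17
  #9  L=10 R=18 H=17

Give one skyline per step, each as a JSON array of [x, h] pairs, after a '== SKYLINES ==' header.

== SKYLINES ==
[[10,2],[19,0]]
[[1,18],[2,0],[10,2],[19,0]]
[[1,18],[2,13],[3,0],[10,2],[19,0]]
[[1,20],[6,0],[10,2],[19,0]]
[[1,20],[6,0],[10,20],[19,0]]
[[1,20],[6,0],[10,20],[19,0]]
[[1,20],[6,0],[10,20],[19,0]]
[[1,20],[6,0],[10,20],[19,17],[32,0]]
[[1,20],[6,0],[10,20],[19,17],[32,0]]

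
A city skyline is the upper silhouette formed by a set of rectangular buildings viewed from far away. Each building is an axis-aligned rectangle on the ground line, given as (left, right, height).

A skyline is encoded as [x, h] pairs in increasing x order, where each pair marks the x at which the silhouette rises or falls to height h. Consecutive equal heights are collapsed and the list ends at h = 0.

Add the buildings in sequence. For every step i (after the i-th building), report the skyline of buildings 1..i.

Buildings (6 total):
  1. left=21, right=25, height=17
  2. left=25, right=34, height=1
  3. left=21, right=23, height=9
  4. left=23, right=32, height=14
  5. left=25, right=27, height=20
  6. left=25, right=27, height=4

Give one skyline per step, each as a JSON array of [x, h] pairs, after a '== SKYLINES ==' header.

== SKYLINES ==
[[21,17],[25,0]]
[[21,17],[25,1],[34,0]]
[[21,17],[25,1],[34,0]]
[[21,17],[25,14],[32,1],[34,0]]
[[21,17],[25,20],[27,14],[32,1],[34,0]]
[[21,17],[25,20],[27,14],[32,1],[34,0]]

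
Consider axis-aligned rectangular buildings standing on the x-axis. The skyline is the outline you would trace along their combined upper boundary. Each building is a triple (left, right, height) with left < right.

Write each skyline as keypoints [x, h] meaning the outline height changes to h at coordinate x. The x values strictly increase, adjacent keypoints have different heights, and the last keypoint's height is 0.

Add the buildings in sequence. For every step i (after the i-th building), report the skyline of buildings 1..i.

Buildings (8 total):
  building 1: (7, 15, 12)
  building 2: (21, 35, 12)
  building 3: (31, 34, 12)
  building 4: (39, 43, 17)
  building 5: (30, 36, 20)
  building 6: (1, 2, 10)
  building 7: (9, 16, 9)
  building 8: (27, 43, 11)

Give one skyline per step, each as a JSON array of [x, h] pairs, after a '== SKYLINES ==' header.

== SKYLINES ==
[[7,12],[15,0]]
[[7,12],[15,0],[21,12],[35,0]]
[[7,12],[15,0],[21,12],[35,0]]
[[7,12],[15,0],[21,12],[35,0],[39,17],[43,0]]
[[7,12],[15,0],[21,12],[30,20],[36,0],[39,17],[43,0]]
[[1,10],[2,0],[7,12],[15,0],[21,12],[30,20],[36,0],[39,17],[43,0]]
[[1,10],[2,0],[7,12],[15,9],[16,0],[21,12],[30,20],[36,0],[39,17],[43,0]]
[[1,10],[2,0],[7,12],[15,9],[16,0],[21,12],[30,20],[36,11],[39,17],[43,0]]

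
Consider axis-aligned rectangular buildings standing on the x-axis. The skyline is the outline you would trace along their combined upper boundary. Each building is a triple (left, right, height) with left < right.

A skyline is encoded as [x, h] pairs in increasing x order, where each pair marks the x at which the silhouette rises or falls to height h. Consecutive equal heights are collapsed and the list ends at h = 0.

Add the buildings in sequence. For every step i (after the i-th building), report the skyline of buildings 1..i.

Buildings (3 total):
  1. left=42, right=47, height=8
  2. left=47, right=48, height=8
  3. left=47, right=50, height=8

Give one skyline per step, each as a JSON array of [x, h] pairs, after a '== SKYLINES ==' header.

== SKYLINES ==
[[42,8],[47,0]]
[[42,8],[48,0]]
[[42,8],[50,0]]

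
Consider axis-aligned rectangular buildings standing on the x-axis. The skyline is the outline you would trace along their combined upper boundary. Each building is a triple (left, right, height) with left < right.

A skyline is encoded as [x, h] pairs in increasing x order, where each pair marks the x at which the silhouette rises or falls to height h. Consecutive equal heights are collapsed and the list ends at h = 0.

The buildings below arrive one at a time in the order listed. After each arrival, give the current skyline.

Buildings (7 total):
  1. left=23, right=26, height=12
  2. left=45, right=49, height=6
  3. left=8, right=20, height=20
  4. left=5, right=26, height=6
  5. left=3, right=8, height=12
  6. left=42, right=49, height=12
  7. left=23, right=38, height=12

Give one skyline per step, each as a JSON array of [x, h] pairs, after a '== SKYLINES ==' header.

== SKYLINES ==
[[23,12],[26,0]]
[[23,12],[26,0],[45,6],[49,0]]
[[8,20],[20,0],[23,12],[26,0],[45,6],[49,0]]
[[5,6],[8,20],[20,6],[23,12],[26,0],[45,6],[49,0]]
[[3,12],[8,20],[20,6],[23,12],[26,0],[45,6],[49,0]]
[[3,12],[8,20],[20,6],[23,12],[26,0],[42,12],[49,0]]
[[3,12],[8,20],[20,6],[23,12],[38,0],[42,12],[49,0]]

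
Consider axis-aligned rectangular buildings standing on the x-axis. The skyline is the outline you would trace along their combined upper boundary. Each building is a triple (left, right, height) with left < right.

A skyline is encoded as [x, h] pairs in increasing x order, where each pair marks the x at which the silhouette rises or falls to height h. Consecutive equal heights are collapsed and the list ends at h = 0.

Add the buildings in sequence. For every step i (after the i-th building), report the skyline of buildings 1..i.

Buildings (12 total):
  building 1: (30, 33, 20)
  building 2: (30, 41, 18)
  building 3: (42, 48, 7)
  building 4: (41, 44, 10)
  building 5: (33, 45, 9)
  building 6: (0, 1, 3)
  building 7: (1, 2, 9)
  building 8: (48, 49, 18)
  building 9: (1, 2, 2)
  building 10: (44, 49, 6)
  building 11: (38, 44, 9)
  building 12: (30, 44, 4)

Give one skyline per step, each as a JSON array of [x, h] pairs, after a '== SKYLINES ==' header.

== SKYLINES ==
[[30,20],[33,0]]
[[30,20],[33,18],[41,0]]
[[30,20],[33,18],[41,0],[42,7],[48,0]]
[[30,20],[33,18],[41,10],[44,7],[48,0]]
[[30,20],[33,18],[41,10],[44,9],[45,7],[48,0]]
[[0,3],[1,0],[30,20],[33,18],[41,10],[44,9],[45,7],[48,0]]
[[0,3],[1,9],[2,0],[30,20],[33,18],[41,10],[44,9],[45,7],[48,0]]
[[0,3],[1,9],[2,0],[30,20],[33,18],[41,10],[44,9],[45,7],[48,18],[49,0]]
[[0,3],[1,9],[2,0],[30,20],[33,18],[41,10],[44,9],[45,7],[48,18],[49,0]]
[[0,3],[1,9],[2,0],[30,20],[33,18],[41,10],[44,9],[45,7],[48,18],[49,0]]
[[0,3],[1,9],[2,0],[30,20],[33,18],[41,10],[44,9],[45,7],[48,18],[49,0]]
[[0,3],[1,9],[2,0],[30,20],[33,18],[41,10],[44,9],[45,7],[48,18],[49,0]]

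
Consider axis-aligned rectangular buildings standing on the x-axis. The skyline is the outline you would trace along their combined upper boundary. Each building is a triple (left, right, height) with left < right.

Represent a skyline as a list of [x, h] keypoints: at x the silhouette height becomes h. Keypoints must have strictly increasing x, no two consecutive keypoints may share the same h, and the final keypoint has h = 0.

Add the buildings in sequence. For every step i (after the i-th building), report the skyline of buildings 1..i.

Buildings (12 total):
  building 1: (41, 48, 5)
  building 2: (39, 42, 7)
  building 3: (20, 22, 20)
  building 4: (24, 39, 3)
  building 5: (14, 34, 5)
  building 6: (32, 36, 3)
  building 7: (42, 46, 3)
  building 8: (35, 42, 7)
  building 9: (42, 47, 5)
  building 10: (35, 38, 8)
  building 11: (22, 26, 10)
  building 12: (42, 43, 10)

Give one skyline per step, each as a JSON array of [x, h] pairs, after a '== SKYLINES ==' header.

== SKYLINES ==
[[41,5],[48,0]]
[[39,7],[42,5],[48,0]]
[[20,20],[22,0],[39,7],[42,5],[48,0]]
[[20,20],[22,0],[24,3],[39,7],[42,5],[48,0]]
[[14,5],[20,20],[22,5],[34,3],[39,7],[42,5],[48,0]]
[[14,5],[20,20],[22,5],[34,3],[39,7],[42,5],[48,0]]
[[14,5],[20,20],[22,5],[34,3],[39,7],[42,5],[48,0]]
[[14,5],[20,20],[22,5],[34,3],[35,7],[42,5],[48,0]]
[[14,5],[20,20],[22,5],[34,3],[35,7],[42,5],[48,0]]
[[14,5],[20,20],[22,5],[34,3],[35,8],[38,7],[42,5],[48,0]]
[[14,5],[20,20],[22,10],[26,5],[34,3],[35,8],[38,7],[42,5],[48,0]]
[[14,5],[20,20],[22,10],[26,5],[34,3],[35,8],[38,7],[42,10],[43,5],[48,0]]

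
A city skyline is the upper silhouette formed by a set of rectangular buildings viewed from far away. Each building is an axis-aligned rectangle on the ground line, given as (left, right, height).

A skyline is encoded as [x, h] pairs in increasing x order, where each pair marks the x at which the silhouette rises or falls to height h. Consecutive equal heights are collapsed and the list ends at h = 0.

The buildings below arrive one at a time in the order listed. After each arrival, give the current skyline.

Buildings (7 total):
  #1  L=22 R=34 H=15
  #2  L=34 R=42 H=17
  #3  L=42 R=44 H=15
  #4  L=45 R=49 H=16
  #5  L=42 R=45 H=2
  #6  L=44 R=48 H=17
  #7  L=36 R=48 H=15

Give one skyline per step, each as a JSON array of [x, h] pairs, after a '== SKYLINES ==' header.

== SKYLINES ==
[[22,15],[34,0]]
[[22,15],[34,17],[42,0]]
[[22,15],[34,17],[42,15],[44,0]]
[[22,15],[34,17],[42,15],[44,0],[45,16],[49,0]]
[[22,15],[34,17],[42,15],[44,2],[45,16],[49,0]]
[[22,15],[34,17],[42,15],[44,17],[48,16],[49,0]]
[[22,15],[34,17],[42,15],[44,17],[48,16],[49,0]]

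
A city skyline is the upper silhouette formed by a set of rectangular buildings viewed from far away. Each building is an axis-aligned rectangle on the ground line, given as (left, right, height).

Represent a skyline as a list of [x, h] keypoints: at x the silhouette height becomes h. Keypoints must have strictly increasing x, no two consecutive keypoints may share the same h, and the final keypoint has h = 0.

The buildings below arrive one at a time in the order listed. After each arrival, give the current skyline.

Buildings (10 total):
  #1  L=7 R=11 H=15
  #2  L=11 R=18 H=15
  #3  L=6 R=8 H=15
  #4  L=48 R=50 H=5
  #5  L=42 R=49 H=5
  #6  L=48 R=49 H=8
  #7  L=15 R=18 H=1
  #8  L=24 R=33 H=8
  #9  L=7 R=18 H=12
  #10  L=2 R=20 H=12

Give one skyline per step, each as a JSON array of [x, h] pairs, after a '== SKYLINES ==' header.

== SKYLINES ==
[[7,15],[11,0]]
[[7,15],[18,0]]
[[6,15],[18,0]]
[[6,15],[18,0],[48,5],[50,0]]
[[6,15],[18,0],[42,5],[50,0]]
[[6,15],[18,0],[42,5],[48,8],[49,5],[50,0]]
[[6,15],[18,0],[42,5],[48,8],[49,5],[50,0]]
[[6,15],[18,0],[24,8],[33,0],[42,5],[48,8],[49,5],[50,0]]
[[6,15],[18,0],[24,8],[33,0],[42,5],[48,8],[49,5],[50,0]]
[[2,12],[6,15],[18,12],[20,0],[24,8],[33,0],[42,5],[48,8],[49,5],[50,0]]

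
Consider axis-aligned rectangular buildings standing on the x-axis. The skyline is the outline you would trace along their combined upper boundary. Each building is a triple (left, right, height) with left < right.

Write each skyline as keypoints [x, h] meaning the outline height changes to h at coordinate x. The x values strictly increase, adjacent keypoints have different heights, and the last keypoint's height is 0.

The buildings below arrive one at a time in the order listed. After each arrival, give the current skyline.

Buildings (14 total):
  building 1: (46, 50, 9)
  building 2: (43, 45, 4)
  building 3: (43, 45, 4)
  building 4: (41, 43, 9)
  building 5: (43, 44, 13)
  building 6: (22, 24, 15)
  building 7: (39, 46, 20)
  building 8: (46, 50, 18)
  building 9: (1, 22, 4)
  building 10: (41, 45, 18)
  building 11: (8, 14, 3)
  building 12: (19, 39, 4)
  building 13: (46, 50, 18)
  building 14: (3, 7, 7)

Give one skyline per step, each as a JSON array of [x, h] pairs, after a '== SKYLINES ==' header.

== SKYLINES ==
[[46,9],[50,0]]
[[43,4],[45,0],[46,9],[50,0]]
[[43,4],[45,0],[46,9],[50,0]]
[[41,9],[43,4],[45,0],[46,9],[50,0]]
[[41,9],[43,13],[44,4],[45,0],[46,9],[50,0]]
[[22,15],[24,0],[41,9],[43,13],[44,4],[45,0],[46,9],[50,0]]
[[22,15],[24,0],[39,20],[46,9],[50,0]]
[[22,15],[24,0],[39,20],[46,18],[50,0]]
[[1,4],[22,15],[24,0],[39,20],[46,18],[50,0]]
[[1,4],[22,15],[24,0],[39,20],[46,18],[50,0]]
[[1,4],[22,15],[24,0],[39,20],[46,18],[50,0]]
[[1,4],[22,15],[24,4],[39,20],[46,18],[50,0]]
[[1,4],[22,15],[24,4],[39,20],[46,18],[50,0]]
[[1,4],[3,7],[7,4],[22,15],[24,4],[39,20],[46,18],[50,0]]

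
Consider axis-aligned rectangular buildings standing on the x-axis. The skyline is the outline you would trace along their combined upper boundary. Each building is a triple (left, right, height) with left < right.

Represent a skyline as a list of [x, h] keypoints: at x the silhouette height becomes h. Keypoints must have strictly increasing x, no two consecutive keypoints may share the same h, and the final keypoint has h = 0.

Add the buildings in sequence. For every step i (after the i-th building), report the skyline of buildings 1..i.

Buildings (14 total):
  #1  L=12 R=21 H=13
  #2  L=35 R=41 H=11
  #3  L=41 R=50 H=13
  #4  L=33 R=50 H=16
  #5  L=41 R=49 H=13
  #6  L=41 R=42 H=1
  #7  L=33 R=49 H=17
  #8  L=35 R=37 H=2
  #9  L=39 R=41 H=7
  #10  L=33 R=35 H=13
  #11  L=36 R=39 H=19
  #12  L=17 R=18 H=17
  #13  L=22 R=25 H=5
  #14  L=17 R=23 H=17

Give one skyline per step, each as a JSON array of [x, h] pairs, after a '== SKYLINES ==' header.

== SKYLINES ==
[[12,13],[21,0]]
[[12,13],[21,0],[35,11],[41,0]]
[[12,13],[21,0],[35,11],[41,13],[50,0]]
[[12,13],[21,0],[33,16],[50,0]]
[[12,13],[21,0],[33,16],[50,0]]
[[12,13],[21,0],[33,16],[50,0]]
[[12,13],[21,0],[33,17],[49,16],[50,0]]
[[12,13],[21,0],[33,17],[49,16],[50,0]]
[[12,13],[21,0],[33,17],[49,16],[50,0]]
[[12,13],[21,0],[33,17],[49,16],[50,0]]
[[12,13],[21,0],[33,17],[36,19],[39,17],[49,16],[50,0]]
[[12,13],[17,17],[18,13],[21,0],[33,17],[36,19],[39,17],[49,16],[50,0]]
[[12,13],[17,17],[18,13],[21,0],[22,5],[25,0],[33,17],[36,19],[39,17],[49,16],[50,0]]
[[12,13],[17,17],[23,5],[25,0],[33,17],[36,19],[39,17],[49,16],[50,0]]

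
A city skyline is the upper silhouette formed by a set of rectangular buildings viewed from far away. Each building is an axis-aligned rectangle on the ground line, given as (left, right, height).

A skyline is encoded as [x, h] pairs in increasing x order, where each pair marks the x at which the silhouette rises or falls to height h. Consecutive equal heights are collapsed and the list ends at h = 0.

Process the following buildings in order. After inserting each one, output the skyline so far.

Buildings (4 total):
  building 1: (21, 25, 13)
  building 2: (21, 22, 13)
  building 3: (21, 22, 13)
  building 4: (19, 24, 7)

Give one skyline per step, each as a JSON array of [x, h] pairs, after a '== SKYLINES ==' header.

== SKYLINES ==
[[21,13],[25,0]]
[[21,13],[25,0]]
[[21,13],[25,0]]
[[19,7],[21,13],[25,0]]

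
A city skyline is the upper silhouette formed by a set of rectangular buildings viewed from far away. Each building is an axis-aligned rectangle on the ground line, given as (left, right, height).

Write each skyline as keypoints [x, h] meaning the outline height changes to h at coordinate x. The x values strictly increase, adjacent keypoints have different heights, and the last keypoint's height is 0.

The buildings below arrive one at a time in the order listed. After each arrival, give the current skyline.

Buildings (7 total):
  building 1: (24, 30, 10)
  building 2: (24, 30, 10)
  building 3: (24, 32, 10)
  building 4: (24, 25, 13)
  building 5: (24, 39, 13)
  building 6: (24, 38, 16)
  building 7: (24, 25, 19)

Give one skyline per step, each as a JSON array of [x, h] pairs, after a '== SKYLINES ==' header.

== SKYLINES ==
[[24,10],[30,0]]
[[24,10],[30,0]]
[[24,10],[32,0]]
[[24,13],[25,10],[32,0]]
[[24,13],[39,0]]
[[24,16],[38,13],[39,0]]
[[24,19],[25,16],[38,13],[39,0]]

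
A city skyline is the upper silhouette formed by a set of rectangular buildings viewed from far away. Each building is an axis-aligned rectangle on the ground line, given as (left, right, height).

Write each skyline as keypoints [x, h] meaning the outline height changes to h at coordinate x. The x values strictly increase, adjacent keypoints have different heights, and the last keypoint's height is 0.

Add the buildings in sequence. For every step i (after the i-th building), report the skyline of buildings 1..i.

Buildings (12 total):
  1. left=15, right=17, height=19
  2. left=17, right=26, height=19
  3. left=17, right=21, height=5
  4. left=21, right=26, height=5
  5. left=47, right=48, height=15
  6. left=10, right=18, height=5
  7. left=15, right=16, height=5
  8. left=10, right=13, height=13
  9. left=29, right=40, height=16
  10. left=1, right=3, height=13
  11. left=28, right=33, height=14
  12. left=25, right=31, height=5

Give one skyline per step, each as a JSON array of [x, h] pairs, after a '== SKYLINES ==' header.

== SKYLINES ==
[[15,19],[17,0]]
[[15,19],[26,0]]
[[15,19],[26,0]]
[[15,19],[26,0]]
[[15,19],[26,0],[47,15],[48,0]]
[[10,5],[15,19],[26,0],[47,15],[48,0]]
[[10,5],[15,19],[26,0],[47,15],[48,0]]
[[10,13],[13,5],[15,19],[26,0],[47,15],[48,0]]
[[10,13],[13,5],[15,19],[26,0],[29,16],[40,0],[47,15],[48,0]]
[[1,13],[3,0],[10,13],[13,5],[15,19],[26,0],[29,16],[40,0],[47,15],[48,0]]
[[1,13],[3,0],[10,13],[13,5],[15,19],[26,0],[28,14],[29,16],[40,0],[47,15],[48,0]]
[[1,13],[3,0],[10,13],[13,5],[15,19],[26,5],[28,14],[29,16],[40,0],[47,15],[48,0]]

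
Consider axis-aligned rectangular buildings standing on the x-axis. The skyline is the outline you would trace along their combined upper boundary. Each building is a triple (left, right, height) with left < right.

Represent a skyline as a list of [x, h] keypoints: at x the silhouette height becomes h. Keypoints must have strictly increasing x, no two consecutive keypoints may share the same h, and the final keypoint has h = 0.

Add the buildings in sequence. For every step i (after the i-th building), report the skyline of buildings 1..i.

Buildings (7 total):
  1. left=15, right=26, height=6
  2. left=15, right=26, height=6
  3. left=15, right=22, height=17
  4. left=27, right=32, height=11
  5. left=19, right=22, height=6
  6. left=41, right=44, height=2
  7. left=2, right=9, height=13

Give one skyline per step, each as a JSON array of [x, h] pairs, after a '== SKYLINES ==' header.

== SKYLINES ==
[[15,6],[26,0]]
[[15,6],[26,0]]
[[15,17],[22,6],[26,0]]
[[15,17],[22,6],[26,0],[27,11],[32,0]]
[[15,17],[22,6],[26,0],[27,11],[32,0]]
[[15,17],[22,6],[26,0],[27,11],[32,0],[41,2],[44,0]]
[[2,13],[9,0],[15,17],[22,6],[26,0],[27,11],[32,0],[41,2],[44,0]]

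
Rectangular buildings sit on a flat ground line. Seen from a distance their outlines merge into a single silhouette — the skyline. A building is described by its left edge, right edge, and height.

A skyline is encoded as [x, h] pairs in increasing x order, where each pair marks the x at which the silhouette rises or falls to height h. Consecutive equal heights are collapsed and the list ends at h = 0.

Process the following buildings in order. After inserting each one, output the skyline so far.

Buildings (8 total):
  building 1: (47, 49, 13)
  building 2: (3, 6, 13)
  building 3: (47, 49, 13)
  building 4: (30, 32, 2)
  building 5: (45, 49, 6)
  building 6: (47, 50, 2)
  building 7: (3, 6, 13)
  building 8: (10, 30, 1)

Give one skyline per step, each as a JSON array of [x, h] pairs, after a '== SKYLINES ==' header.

== SKYLINES ==
[[47,13],[49,0]]
[[3,13],[6,0],[47,13],[49,0]]
[[3,13],[6,0],[47,13],[49,0]]
[[3,13],[6,0],[30,2],[32,0],[47,13],[49,0]]
[[3,13],[6,0],[30,2],[32,0],[45,6],[47,13],[49,0]]
[[3,13],[6,0],[30,2],[32,0],[45,6],[47,13],[49,2],[50,0]]
[[3,13],[6,0],[30,2],[32,0],[45,6],[47,13],[49,2],[50,0]]
[[3,13],[6,0],[10,1],[30,2],[32,0],[45,6],[47,13],[49,2],[50,0]]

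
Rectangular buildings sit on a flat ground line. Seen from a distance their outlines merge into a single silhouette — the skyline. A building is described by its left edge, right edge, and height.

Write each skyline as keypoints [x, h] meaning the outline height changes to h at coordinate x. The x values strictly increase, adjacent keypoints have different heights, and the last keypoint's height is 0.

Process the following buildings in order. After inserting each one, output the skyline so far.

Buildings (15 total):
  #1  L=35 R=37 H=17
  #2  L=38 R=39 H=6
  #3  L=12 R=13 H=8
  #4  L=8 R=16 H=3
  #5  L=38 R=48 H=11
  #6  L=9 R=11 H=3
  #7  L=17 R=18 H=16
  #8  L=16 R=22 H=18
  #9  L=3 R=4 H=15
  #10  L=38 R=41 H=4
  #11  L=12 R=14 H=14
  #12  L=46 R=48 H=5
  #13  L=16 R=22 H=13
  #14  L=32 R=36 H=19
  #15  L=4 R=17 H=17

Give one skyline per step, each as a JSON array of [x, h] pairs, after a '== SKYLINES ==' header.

== SKYLINES ==
[[35,17],[37,0]]
[[35,17],[37,0],[38,6],[39,0]]
[[12,8],[13,0],[35,17],[37,0],[38,6],[39,0]]
[[8,3],[12,8],[13,3],[16,0],[35,17],[37,0],[38,6],[39,0]]
[[8,3],[12,8],[13,3],[16,0],[35,17],[37,0],[38,11],[48,0]]
[[8,3],[12,8],[13,3],[16,0],[35,17],[37,0],[38,11],[48,0]]
[[8,3],[12,8],[13,3],[16,0],[17,16],[18,0],[35,17],[37,0],[38,11],[48,0]]
[[8,3],[12,8],[13,3],[16,18],[22,0],[35,17],[37,0],[38,11],[48,0]]
[[3,15],[4,0],[8,3],[12,8],[13,3],[16,18],[22,0],[35,17],[37,0],[38,11],[48,0]]
[[3,15],[4,0],[8,3],[12,8],[13,3],[16,18],[22,0],[35,17],[37,0],[38,11],[48,0]]
[[3,15],[4,0],[8,3],[12,14],[14,3],[16,18],[22,0],[35,17],[37,0],[38,11],[48,0]]
[[3,15],[4,0],[8,3],[12,14],[14,3],[16,18],[22,0],[35,17],[37,0],[38,11],[48,0]]
[[3,15],[4,0],[8,3],[12,14],[14,3],[16,18],[22,0],[35,17],[37,0],[38,11],[48,0]]
[[3,15],[4,0],[8,3],[12,14],[14,3],[16,18],[22,0],[32,19],[36,17],[37,0],[38,11],[48,0]]
[[3,15],[4,17],[16,18],[22,0],[32,19],[36,17],[37,0],[38,11],[48,0]]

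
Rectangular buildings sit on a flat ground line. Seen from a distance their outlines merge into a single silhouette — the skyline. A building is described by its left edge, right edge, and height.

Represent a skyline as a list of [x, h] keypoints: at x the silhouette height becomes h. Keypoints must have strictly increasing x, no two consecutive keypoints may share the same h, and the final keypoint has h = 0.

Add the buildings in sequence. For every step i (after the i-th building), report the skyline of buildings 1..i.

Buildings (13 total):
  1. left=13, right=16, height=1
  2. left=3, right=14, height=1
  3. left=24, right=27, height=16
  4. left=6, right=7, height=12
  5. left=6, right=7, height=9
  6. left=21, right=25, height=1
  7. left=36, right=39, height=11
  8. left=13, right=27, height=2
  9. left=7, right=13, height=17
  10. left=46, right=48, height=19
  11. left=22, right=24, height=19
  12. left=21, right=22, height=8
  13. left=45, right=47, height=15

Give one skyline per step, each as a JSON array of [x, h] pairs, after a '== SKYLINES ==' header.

== SKYLINES ==
[[13,1],[16,0]]
[[3,1],[16,0]]
[[3,1],[16,0],[24,16],[27,0]]
[[3,1],[6,12],[7,1],[16,0],[24,16],[27,0]]
[[3,1],[6,12],[7,1],[16,0],[24,16],[27,0]]
[[3,1],[6,12],[7,1],[16,0],[21,1],[24,16],[27,0]]
[[3,1],[6,12],[7,1],[16,0],[21,1],[24,16],[27,0],[36,11],[39,0]]
[[3,1],[6,12],[7,1],[13,2],[24,16],[27,0],[36,11],[39,0]]
[[3,1],[6,12],[7,17],[13,2],[24,16],[27,0],[36,11],[39,0]]
[[3,1],[6,12],[7,17],[13,2],[24,16],[27,0],[36,11],[39,0],[46,19],[48,0]]
[[3,1],[6,12],[7,17],[13,2],[22,19],[24,16],[27,0],[36,11],[39,0],[46,19],[48,0]]
[[3,1],[6,12],[7,17],[13,2],[21,8],[22,19],[24,16],[27,0],[36,11],[39,0],[46,19],[48,0]]
[[3,1],[6,12],[7,17],[13,2],[21,8],[22,19],[24,16],[27,0],[36,11],[39,0],[45,15],[46,19],[48,0]]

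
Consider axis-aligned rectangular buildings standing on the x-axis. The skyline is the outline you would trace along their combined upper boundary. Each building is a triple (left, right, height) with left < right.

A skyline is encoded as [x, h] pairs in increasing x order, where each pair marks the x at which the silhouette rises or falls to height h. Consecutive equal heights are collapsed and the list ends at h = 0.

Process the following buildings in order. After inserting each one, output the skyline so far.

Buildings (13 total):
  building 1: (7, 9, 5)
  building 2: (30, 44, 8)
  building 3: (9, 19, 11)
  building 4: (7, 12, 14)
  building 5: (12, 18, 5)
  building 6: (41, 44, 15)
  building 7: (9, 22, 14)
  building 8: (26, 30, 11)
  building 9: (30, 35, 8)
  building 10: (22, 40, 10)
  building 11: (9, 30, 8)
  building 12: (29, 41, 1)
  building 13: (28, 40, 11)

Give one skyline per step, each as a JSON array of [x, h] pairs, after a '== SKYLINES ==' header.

== SKYLINES ==
[[7,5],[9,0]]
[[7,5],[9,0],[30,8],[44,0]]
[[7,5],[9,11],[19,0],[30,8],[44,0]]
[[7,14],[12,11],[19,0],[30,8],[44,0]]
[[7,14],[12,11],[19,0],[30,8],[44,0]]
[[7,14],[12,11],[19,0],[30,8],[41,15],[44,0]]
[[7,14],[22,0],[30,8],[41,15],[44,0]]
[[7,14],[22,0],[26,11],[30,8],[41,15],[44,0]]
[[7,14],[22,0],[26,11],[30,8],[41,15],[44,0]]
[[7,14],[22,10],[26,11],[30,10],[40,8],[41,15],[44,0]]
[[7,14],[22,10],[26,11],[30,10],[40,8],[41,15],[44,0]]
[[7,14],[22,10],[26,11],[30,10],[40,8],[41,15],[44,0]]
[[7,14],[22,10],[26,11],[40,8],[41,15],[44,0]]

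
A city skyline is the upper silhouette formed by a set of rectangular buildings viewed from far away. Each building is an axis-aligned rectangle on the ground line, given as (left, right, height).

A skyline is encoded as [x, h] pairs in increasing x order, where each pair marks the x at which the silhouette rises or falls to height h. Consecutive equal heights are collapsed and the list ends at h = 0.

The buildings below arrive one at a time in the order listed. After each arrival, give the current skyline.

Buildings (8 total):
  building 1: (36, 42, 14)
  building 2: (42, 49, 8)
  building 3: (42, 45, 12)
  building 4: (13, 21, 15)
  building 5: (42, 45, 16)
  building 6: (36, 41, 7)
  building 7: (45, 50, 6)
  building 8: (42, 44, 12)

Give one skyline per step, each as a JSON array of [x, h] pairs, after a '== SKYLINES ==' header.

== SKYLINES ==
[[36,14],[42,0]]
[[36,14],[42,8],[49,0]]
[[36,14],[42,12],[45,8],[49,0]]
[[13,15],[21,0],[36,14],[42,12],[45,8],[49,0]]
[[13,15],[21,0],[36,14],[42,16],[45,8],[49,0]]
[[13,15],[21,0],[36,14],[42,16],[45,8],[49,0]]
[[13,15],[21,0],[36,14],[42,16],[45,8],[49,6],[50,0]]
[[13,15],[21,0],[36,14],[42,16],[45,8],[49,6],[50,0]]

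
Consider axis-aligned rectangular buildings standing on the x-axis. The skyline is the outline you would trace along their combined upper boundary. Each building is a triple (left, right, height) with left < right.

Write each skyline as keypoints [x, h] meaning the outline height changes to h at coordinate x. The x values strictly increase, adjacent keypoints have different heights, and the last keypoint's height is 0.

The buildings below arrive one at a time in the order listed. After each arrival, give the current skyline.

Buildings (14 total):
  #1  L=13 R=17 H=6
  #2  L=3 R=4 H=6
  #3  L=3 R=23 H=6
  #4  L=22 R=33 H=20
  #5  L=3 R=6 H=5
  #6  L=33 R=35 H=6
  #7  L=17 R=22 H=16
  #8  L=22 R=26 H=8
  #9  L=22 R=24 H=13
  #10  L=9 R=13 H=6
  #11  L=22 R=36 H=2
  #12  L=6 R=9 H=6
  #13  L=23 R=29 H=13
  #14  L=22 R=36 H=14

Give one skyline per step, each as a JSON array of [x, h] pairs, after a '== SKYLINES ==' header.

== SKYLINES ==
[[13,6],[17,0]]
[[3,6],[4,0],[13,6],[17,0]]
[[3,6],[23,0]]
[[3,6],[22,20],[33,0]]
[[3,6],[22,20],[33,0]]
[[3,6],[22,20],[33,6],[35,0]]
[[3,6],[17,16],[22,20],[33,6],[35,0]]
[[3,6],[17,16],[22,20],[33,6],[35,0]]
[[3,6],[17,16],[22,20],[33,6],[35,0]]
[[3,6],[17,16],[22,20],[33,6],[35,0]]
[[3,6],[17,16],[22,20],[33,6],[35,2],[36,0]]
[[3,6],[17,16],[22,20],[33,6],[35,2],[36,0]]
[[3,6],[17,16],[22,20],[33,6],[35,2],[36,0]]
[[3,6],[17,16],[22,20],[33,14],[36,0]]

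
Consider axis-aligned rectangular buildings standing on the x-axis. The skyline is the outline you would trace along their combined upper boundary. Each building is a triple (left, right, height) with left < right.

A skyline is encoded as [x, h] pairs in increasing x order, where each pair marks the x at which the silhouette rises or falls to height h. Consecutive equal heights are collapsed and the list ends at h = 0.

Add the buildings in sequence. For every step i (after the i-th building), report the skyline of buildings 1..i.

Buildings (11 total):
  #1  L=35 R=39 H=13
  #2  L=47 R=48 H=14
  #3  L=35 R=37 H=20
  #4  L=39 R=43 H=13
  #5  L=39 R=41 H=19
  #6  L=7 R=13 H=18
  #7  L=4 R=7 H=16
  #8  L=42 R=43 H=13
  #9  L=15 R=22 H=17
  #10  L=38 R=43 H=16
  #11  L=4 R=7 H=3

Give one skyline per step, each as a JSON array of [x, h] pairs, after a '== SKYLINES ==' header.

== SKYLINES ==
[[35,13],[39,0]]
[[35,13],[39,0],[47,14],[48,0]]
[[35,20],[37,13],[39,0],[47,14],[48,0]]
[[35,20],[37,13],[43,0],[47,14],[48,0]]
[[35,20],[37,13],[39,19],[41,13],[43,0],[47,14],[48,0]]
[[7,18],[13,0],[35,20],[37,13],[39,19],[41,13],[43,0],[47,14],[48,0]]
[[4,16],[7,18],[13,0],[35,20],[37,13],[39,19],[41,13],[43,0],[47,14],[48,0]]
[[4,16],[7,18],[13,0],[35,20],[37,13],[39,19],[41,13],[43,0],[47,14],[48,0]]
[[4,16],[7,18],[13,0],[15,17],[22,0],[35,20],[37,13],[39,19],[41,13],[43,0],[47,14],[48,0]]
[[4,16],[7,18],[13,0],[15,17],[22,0],[35,20],[37,13],[38,16],[39,19],[41,16],[43,0],[47,14],[48,0]]
[[4,16],[7,18],[13,0],[15,17],[22,0],[35,20],[37,13],[38,16],[39,19],[41,16],[43,0],[47,14],[48,0]]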